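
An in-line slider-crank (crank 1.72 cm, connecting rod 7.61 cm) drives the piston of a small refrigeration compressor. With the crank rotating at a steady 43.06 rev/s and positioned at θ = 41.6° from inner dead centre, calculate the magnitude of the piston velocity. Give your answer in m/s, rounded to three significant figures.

3.62

ω = 2π·43.1 = 270.6 rad/s
For an in-line slider-crank, x = r cosθ + √(L² − r² sin²θ), so v = −rω sinθ·[1 + r cosθ/√(L² − r² sin²θ)].
With r = 0.0172 m, L = 0.0761 m, θ = 41.6°: √(L² − r² sin²θ) = 0.075238 m.
v = −0.0172·270.6·0.66393·[1 + 0.0172·0.74780/0.075238] = -3.6178 m/s.
|v| = 3.6178 m/s.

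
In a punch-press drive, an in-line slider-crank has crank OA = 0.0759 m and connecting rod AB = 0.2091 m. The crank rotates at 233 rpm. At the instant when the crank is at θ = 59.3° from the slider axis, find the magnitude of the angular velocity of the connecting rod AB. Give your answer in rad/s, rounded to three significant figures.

ω = 24.4 rad/s (converted from 233 rpm).
The rod makes angle φ with the slider axis where L sinφ = r sinθ; differentiating, L cosφ·φ̇ = r ω cosθ.
L cosφ = √(L² − r² sin²θ) = 0.19865 m.
|ω_rod| = r ω |cosθ| / √(L² − r² sin²θ) = 0.0759·24.4·0.51054/0.19865 = 4.7595 rad/s.

4.76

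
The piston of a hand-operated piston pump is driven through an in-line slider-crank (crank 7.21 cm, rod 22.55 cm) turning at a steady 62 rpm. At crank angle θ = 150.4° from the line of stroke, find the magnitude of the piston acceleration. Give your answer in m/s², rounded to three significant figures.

2.12

ω = 2π·62/60 = 6.493 rad/s
x(θ) = r cosθ + √(L² − r² sin²θ); with ω constant, a = ω²·d²x/dθ².
d²x/dθ² = −r cosθ − r²(cos2θ)/√u − r⁴ sin²2θ/(4u^{3/2}),  u = L² − r² sin²θ = 0.0495819 m².
Substituting r = 0.0721 m, L = 0.2255 m, θ = 150.4°: d²x/dθ² = +0.050285 m.
a = ω²·d²x/dθ² = (6.493)²·(+0.050285) = +2.1197 m/s²;  |a| = 2.1197 m/s².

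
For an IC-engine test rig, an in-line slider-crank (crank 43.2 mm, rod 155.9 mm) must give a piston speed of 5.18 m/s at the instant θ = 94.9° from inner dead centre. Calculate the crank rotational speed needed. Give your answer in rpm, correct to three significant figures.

1180

For an in-line slider-crank, |v_piston| = rω|sinθ|·[1 + r cosθ/√(L² − r² sin²θ)].
With r = 0.0432 m, L = 0.1559 m, θ = 94.9°: the bracketed kinematic factor |dx/dθ| = 0.041982 m.
ω = v/|dx/dθ| = 5.18/0.041982 = 123.39 rad/s.
N = 60ω/(2π) = 1178.2 rpm.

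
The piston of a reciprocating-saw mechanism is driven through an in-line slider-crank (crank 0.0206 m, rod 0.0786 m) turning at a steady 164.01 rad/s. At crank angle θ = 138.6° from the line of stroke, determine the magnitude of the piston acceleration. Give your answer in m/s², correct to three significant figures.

ω = 164 rad/s
x(θ) = r cosθ + √(L² − r² sin²θ); with ω constant, a = ω²·d²x/dθ².
d²x/dθ² = −r cosθ − r²(cos2θ)/√u − r⁴ sin²2θ/(4u^{3/2}),  u = L² − r² sin²θ = 0.00599237 m².
Substituting r = 0.0206 m, L = 0.0786 m, θ = 138.6°: d²x/dθ² = +0.01467 m.
a = ω²·d²x/dθ² = (164)²·(+0.01467) = +394.6 m/s²;  |a| = 394.6 m/s².

395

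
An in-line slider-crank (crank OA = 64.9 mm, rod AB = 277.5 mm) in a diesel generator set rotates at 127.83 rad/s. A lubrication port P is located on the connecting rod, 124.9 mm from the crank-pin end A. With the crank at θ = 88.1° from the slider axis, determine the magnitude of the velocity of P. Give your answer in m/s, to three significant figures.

8.32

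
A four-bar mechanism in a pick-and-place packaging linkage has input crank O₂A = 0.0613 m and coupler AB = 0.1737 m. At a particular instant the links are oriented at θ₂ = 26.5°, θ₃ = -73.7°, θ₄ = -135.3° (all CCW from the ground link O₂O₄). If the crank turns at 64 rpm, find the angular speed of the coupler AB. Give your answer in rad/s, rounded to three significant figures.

ω₂ = 6.702 rad/s (from 64 rpm).
Differentiating the loop-closure r₂e^{iθ₂}+r₃e^{iθ₃}=r₁+r₄e^{iθ₄} gives r₂ω₂e^{iθ₂}+r₃ω₃e^{iθ₃}=r₄ω₄e^{iθ₄}.
Eliminating the other unknown: ω₃ = r₂ω₂ sin(θ₄−θ₂) / [r₃ sin(θ₃−θ₄)].
Numerator sine = -0.31233; denominator sine = +0.87965.
Result = 0.0613·6.702·(-0.31233) / (0.1737·(+0.87965)) = -0.83981 rad/s; magnitude 0.83981 rad/s.

0.840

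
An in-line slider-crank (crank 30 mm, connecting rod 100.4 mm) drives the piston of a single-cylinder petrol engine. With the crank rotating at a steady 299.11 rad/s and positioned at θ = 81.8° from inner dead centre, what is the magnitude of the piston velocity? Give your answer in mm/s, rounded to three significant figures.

9280

ω = 299.1 rad/s
For an in-line slider-crank, x = r cosθ + √(L² − r² sin²θ), so v = −rω sinθ·[1 + r cosθ/√(L² − r² sin²θ)].
With r = 0.03 m, L = 0.1004 m, θ = 81.8°: √(L² − r² sin²θ) = 0.095909 m.
v = −0.03·299.1·0.98978·[1 + 0.03·0.14263/0.095909] = -9.2778 m/s.
|v| = 9.2778 m/s = 9277.8 mm/s.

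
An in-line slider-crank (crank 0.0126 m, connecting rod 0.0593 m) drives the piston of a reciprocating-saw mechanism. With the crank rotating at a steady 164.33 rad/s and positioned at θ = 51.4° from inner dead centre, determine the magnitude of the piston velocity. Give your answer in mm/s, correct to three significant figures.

ω = 164.3 rad/s
For an in-line slider-crank, x = r cosθ + √(L² − r² sin²θ), so v = −rω sinθ·[1 + r cosθ/√(L² − r² sin²θ)].
With r = 0.0126 m, L = 0.0593 m, θ = 51.4°: √(L² − r² sin²θ) = 0.058477 m.
v = −0.0126·164.3·0.78152·[1 + 0.0126·0.62388/0.058477] = -1.8357 m/s.
|v| = 1.8357 m/s = 1835.7 mm/s.

1840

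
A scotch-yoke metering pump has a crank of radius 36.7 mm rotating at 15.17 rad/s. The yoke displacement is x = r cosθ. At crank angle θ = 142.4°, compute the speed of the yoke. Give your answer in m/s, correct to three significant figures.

ω = 15.17 rad/s
x = r cosθ ⇒ ẋ = −rω sinθ.
|v| = rω|sinθ| = 0.0367·15.17·|sin 142.4°| = 0.33969 m/s.

0.340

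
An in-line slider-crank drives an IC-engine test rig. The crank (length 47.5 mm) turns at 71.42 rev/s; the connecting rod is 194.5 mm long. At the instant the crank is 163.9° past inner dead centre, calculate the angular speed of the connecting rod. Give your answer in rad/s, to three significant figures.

ω = 448.7 rad/s (converted from 71.42 rev/s).
The rod makes angle φ with the slider axis where L sinφ = r sinθ; differentiating, L cosφ·φ̇ = r ω cosθ.
L cosφ = √(L² − r² sin²θ) = 0.19405 m.
|ω_rod| = r ω |cosθ| / √(L² − r² sin²θ) = 0.0475·448.7·0.96078/0.19405 = 105.53 rad/s.

106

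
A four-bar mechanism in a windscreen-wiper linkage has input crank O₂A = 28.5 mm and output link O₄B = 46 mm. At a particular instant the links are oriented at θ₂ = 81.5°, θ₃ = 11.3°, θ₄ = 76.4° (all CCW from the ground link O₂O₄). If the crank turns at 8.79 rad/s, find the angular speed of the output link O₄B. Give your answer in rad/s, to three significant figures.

5.65

ω₂ = 8.79 rad/s
Differentiating the loop-closure r₂e^{iθ₂}+r₃e^{iθ₃}=r₁+r₄e^{iθ₄} gives r₂ω₂e^{iθ₂}+r₃ω₃e^{iθ₃}=r₄ω₄e^{iθ₄}.
Eliminating the other unknown: ω₄ = r₂ω₂ sin(θ₂−θ₃) / [r₄ sin(θ₄−θ₃)].
Numerator sine = +0.94088; denominator sine = +0.90704.
Result = 0.0285·8.79·(+0.94088) / (0.046·(+0.90704)) = +5.6491 rad/s; magnitude 5.6491 rad/s.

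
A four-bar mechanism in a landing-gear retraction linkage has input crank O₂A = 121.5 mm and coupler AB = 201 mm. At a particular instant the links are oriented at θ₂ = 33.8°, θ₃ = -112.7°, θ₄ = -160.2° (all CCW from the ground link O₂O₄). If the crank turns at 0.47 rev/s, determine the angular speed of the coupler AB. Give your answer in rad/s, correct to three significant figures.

ω₂ = 2.953 rad/s (from 0.47 rev/s).
Differentiating the loop-closure r₂e^{iθ₂}+r₃e^{iθ₃}=r₁+r₄e^{iθ₄} gives r₂ω₂e^{iθ₂}+r₃ω₃e^{iθ₃}=r₄ω₄e^{iθ₄}.
Eliminating the other unknown: ω₃ = r₂ω₂ sin(θ₄−θ₂) / [r₃ sin(θ₃−θ₄)].
Numerator sine = +0.24192; denominator sine = +0.73728.
Result = 0.1215·2.953·(+0.24192) / (0.201·(+0.73728)) = +0.58574 rad/s; magnitude 0.58574 rad/s.

0.586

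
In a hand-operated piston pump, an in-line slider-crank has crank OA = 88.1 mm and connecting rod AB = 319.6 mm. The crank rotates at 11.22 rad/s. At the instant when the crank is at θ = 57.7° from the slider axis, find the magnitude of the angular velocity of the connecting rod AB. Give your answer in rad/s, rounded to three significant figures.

1.70

ω = 11.22 rad/s
The rod makes angle φ with the slider axis where L sinφ = r sinθ; differentiating, L cosφ·φ̇ = r ω cosθ.
L cosφ = √(L² − r² sin²θ) = 0.3108 m.
|ω_rod| = r ω |cosθ| / √(L² − r² sin²θ) = 0.0881·11.22·0.53435/0.3108 = 1.6995 rad/s.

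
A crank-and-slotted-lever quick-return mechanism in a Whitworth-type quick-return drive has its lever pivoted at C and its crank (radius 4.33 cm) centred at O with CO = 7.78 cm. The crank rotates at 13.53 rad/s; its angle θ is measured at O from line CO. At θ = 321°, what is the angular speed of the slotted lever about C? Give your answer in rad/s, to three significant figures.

4.62

ω = 13.53 rad/s
Crank pin A relative to C: A = (d + r cosθ, r sinθ); lever angle φ = atan2(r sinθ, d + r cosθ).
Differentiating tanφ: φ̇ = rω(d cosθ + r)/(d² + r² + 2dr cosθ).
d² + r² + 2dr cosθ = |CA|² = 0.0131637 m²;  d cosθ + r = +0.10376 m.
|ω_lever| = |0.0433·13.53·+0.10376| / 0.0131637 = 4.6179 rad/s.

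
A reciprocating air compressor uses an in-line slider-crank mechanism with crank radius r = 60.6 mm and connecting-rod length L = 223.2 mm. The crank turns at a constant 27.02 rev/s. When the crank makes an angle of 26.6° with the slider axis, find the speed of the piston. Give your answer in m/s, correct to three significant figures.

5.73

ω = 2π·27 = 169.8 rad/s
For an in-line slider-crank, x = r cosθ + √(L² − r² sin²θ), so v = −rω sinθ·[1 + r cosθ/√(L² − r² sin²θ)].
With r = 0.0606 m, L = 0.2232 m, θ = 26.6°: √(L² − r² sin²θ) = 0.22154 m.
v = −0.0606·169.8·0.44776·[1 + 0.0606·0.89415/0.22154] = -5.7333 m/s.
|v| = 5.7333 m/s.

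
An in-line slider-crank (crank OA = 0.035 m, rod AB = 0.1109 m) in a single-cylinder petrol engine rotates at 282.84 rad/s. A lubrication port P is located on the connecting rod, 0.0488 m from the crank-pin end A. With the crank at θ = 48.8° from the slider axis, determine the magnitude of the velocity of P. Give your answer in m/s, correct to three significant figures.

8.93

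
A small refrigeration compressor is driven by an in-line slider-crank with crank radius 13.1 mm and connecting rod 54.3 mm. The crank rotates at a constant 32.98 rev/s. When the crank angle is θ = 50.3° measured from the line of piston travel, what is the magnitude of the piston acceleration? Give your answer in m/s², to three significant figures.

336

ω = 2π·33 = 207.2 rad/s
x(θ) = r cosθ + √(L² − r² sin²θ); with ω constant, a = ω²·d²x/dθ².
d²x/dθ² = −r cosθ − r²(cos2θ)/√u − r⁴ sin²2θ/(4u^{3/2}),  u = L² − r² sin²θ = 0.0028469 m².
Substituting r = 0.0131 m, L = 0.0543 m, θ = 50.3°: d²x/dθ² = -0.007823 m.
a = ω²·d²x/dθ² = (207.2)²·(-0.007823) = -335.92 m/s²;  |a| = 335.92 m/s².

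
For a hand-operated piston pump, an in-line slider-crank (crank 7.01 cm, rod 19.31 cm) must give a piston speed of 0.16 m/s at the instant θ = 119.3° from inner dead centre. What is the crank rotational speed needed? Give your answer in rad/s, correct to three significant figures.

3.22

For an in-line slider-crank, |v_piston| = rω|sinθ|·[1 + r cosθ/√(L² − r² sin²θ)].
With r = 0.0701 m, L = 0.1931 m, θ = 119.3°: the bracketed kinematic factor |dx/dθ| = 0.049683 m.
ω = v/|dx/dθ| = 0.16/0.049683 = 3.2204 rad/s.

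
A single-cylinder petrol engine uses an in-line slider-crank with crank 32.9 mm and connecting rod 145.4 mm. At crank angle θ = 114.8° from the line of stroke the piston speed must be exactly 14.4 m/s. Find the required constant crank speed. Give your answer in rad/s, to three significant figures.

534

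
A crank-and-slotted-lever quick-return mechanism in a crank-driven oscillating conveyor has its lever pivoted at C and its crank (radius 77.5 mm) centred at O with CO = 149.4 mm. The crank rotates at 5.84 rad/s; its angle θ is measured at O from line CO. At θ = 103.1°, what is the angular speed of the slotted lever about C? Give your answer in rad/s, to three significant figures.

0.856

ω = 5.84 rad/s
Crank pin A relative to C: A = (d + r cosθ, r sinθ); lever angle φ = atan2(r sinθ, d + r cosθ).
Differentiating tanφ: φ̇ = rω(d cosθ + r)/(d² + r² + 2dr cosθ).
d² + r² + 2dr cosθ = |CA|² = 0.023078 m²;  d cosθ + r = +0.043638 m.
|ω_lever| = |0.0775·5.84·+0.043638| / 0.023078 = 0.85582 rad/s.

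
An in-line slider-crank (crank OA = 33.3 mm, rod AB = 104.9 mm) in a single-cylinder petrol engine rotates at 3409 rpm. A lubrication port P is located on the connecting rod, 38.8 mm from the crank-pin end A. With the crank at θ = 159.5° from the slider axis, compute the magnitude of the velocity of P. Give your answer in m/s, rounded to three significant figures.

7.93

ω = 357 rad/s.  Crank-pin speed |V_A| = rω = 11.888 m/s, perpendicular to OA.
Rod angle: sinφ = −(r/L) sinθ ⇒ φ = -6.383°; ω_rod = −rω cosθ/√(L²−r²sin²θ) = +106.81 rad/s.
V_P = V_A + ω_rod × AP, with AP = 0.0388 m along the rod.
Components: V_Px = −rω sinθ − a·ω_rod·sinφ = -3.7025 m/s;  V_Py = rω cosθ + a·ω_rod·cosφ = -7.0164 m/s.
|V_P| = √(V_Px² + V_Py²) = 7.9333 m/s.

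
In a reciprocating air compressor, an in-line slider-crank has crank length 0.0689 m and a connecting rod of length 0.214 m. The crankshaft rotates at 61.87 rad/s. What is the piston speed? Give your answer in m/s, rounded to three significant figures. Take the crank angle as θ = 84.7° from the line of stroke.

4.38

ω = 61.87 rad/s
For an in-line slider-crank, x = r cosθ + √(L² − r² sin²θ), so v = −rω sinθ·[1 + r cosθ/√(L² − r² sin²θ)].
With r = 0.0689 m, L = 0.214 m, θ = 84.7°: √(L² − r² sin²θ) = 0.2027 m.
v = −0.0689·61.87·0.99572·[1 + 0.0689·0.09237/0.2027] = -4.3779 m/s.
|v| = 4.3779 m/s.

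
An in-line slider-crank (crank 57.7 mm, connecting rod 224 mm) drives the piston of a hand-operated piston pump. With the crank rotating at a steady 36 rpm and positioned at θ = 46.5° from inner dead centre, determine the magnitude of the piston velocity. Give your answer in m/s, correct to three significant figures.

0.186

ω = 2π·36/60 = 3.77 rad/s
For an in-line slider-crank, x = r cosθ + √(L² − r² sin²θ), so v = −rω sinθ·[1 + r cosθ/√(L² − r² sin²θ)].
With r = 0.0577 m, L = 0.224 m, θ = 46.5°: √(L² − r² sin²θ) = 0.22006 m.
v = −0.0577·3.77·0.72537·[1 + 0.0577·0.68835/0.22006] = -0.18627 m/s.
|v| = 0.18627 m/s.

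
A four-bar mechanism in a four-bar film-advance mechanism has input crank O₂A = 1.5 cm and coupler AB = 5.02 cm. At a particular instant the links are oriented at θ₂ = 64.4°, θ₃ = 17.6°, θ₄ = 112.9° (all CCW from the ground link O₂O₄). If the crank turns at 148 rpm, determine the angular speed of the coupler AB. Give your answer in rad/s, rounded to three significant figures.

3.48

ω₂ = 15.5 rad/s (from 148 rpm).
Differentiating the loop-closure r₂e^{iθ₂}+r₃e^{iθ₃}=r₁+r₄e^{iθ₄} gives r₂ω₂e^{iθ₂}+r₃ω₃e^{iθ₃}=r₄ω₄e^{iθ₄}.
Eliminating the other unknown: ω₃ = r₂ω₂ sin(θ₄−θ₂) / [r₃ sin(θ₃−θ₄)].
Numerator sine = +0.74896; denominator sine = -0.99572.
Result = 0.015·15.5·(+0.74896) / (0.0502·(-0.99572)) = -3.4833 rad/s; magnitude 3.4833 rad/s.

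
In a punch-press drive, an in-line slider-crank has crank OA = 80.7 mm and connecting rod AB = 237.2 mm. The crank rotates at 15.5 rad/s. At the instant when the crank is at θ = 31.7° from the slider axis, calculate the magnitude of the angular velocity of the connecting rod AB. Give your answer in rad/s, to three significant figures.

4.56

ω = 15.5 rad/s
The rod makes angle φ with the slider axis where L sinφ = r sinθ; differentiating, L cosφ·φ̇ = r ω cosθ.
L cosφ = √(L² − r² sin²θ) = 0.23338 m.
|ω_rod| = r ω |cosθ| / √(L² − r² sin²θ) = 0.0807·15.5·0.85081/0.23338 = 4.5601 rad/s.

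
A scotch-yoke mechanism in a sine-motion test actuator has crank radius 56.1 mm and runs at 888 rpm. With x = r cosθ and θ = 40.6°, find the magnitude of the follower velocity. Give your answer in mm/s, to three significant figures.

ω = 92.99 rad/s (from 888 rpm).
x = r cosθ ⇒ ẋ = −rω sinθ.
|v| = rω|sinθ| = 0.0561·92.99·|sin 40.6°| = 3.395 m/s = 3395 mm/s.

3390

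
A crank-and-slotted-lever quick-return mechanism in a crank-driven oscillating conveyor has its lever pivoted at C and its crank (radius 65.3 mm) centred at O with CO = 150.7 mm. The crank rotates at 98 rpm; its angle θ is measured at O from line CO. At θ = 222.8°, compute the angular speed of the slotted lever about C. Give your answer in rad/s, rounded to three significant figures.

ω = 10.26 rad/s (from 98 rpm).
Crank pin A relative to C: A = (d + r cosθ, r sinθ); lever angle φ = atan2(r sinθ, d + r cosθ).
Differentiating tanφ: φ̇ = rω(d cosθ + r)/(d² + r² + 2dr cosθ).
d² + r² + 2dr cosθ = |CA|² = 0.0125337 m²;  d cosθ + r = -0.045273 m.
|ω_lever| = |0.0653·10.26·-0.045273| / 0.0125337 = 2.4206 rad/s.

2.42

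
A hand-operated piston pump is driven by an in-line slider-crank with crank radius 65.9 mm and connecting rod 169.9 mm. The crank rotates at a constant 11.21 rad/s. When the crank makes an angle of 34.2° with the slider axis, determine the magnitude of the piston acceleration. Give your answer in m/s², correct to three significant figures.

8.17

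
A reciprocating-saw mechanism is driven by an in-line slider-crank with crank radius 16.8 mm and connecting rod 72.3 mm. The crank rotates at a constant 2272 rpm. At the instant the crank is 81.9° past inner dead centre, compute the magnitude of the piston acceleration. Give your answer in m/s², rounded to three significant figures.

83.8

ω = 2π·2272/60 = 237.9 rad/s
x(θ) = r cosθ + √(L² − r² sin²θ); with ω constant, a = ω²·d²x/dθ².
d²x/dθ² = −r cosθ − r²(cos2θ)/√u − r⁴ sin²2θ/(4u^{3/2}),  u = L² − r² sin²θ = 0.00495065 m².
Substituting r = 0.0168 m, L = 0.0723 m, θ = 81.9°: d²x/dθ² = +0.0014805 m.
a = ω²·d²x/dθ² = (237.9)²·(+0.0014805) = +83.805 m/s²;  |a| = 83.805 m/s².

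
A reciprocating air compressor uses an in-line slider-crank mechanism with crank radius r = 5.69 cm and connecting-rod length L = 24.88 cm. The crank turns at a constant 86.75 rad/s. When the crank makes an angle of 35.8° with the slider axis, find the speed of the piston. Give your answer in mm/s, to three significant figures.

3430

ω = 86.75 rad/s
For an in-line slider-crank, x = r cosθ + √(L² − r² sin²θ), so v = −rω sinθ·[1 + r cosθ/√(L² − r² sin²θ)].
With r = 0.0569 m, L = 0.2488 m, θ = 35.8°: √(L² − r² sin²θ) = 0.24656 m.
v = −0.0569·86.75·0.58496·[1 + 0.0569·0.81106/0.24656] = -3.4278 m/s.
|v| = 3.4278 m/s = 3427.8 mm/s.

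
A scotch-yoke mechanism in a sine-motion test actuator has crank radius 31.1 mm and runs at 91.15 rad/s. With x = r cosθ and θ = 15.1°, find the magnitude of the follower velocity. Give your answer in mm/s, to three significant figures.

ω = 91.15 rad/s
x = r cosθ ⇒ ẋ = −rω sinθ.
|v| = rω|sinθ| = 0.0311·91.15·|sin 15.1°| = 0.73847 m/s = 738.47 mm/s.

738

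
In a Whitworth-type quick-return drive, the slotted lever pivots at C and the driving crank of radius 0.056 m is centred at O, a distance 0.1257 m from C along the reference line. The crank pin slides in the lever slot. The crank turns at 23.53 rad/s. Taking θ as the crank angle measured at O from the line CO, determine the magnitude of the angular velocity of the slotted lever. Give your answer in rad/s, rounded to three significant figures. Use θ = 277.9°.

4.63

ω = 23.53 rad/s
Crank pin A relative to C: A = (d + r cosθ, r sinθ); lever angle φ = atan2(r sinθ, d + r cosθ).
Differentiating tanφ: φ̇ = rω(d cosθ + r)/(d² + r² + 2dr cosθ).
d² + r² + 2dr cosθ = |CA|² = 0.0208715 m²;  d cosθ + r = +0.073277 m.
|ω_lever| = |0.056·23.53·+0.073277| / 0.0208715 = 4.6262 rad/s.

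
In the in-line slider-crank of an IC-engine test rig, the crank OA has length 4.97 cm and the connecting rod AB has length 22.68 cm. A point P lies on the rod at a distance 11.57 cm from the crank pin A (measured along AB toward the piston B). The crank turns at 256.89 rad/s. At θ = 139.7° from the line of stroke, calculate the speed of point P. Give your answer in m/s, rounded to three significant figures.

ω = 256.9 rad/s.  Crank-pin speed |V_A| = rω = 12.767 m/s, perpendicular to OA.
Rod angle: sinφ = −(r/L) sinθ ⇒ φ = -8.148°; ω_rod = −rω cosθ/√(L²−r²sin²θ) = +43.371 rad/s.
V_P = V_A + ω_rod × AP, with AP = 0.1157 m along the rod.
Components: V_Px = −rω sinθ − a·ω_rod·sinφ = -7.5466 m/s;  V_Py = rω cosθ + a·ω_rod·cosφ = -4.7699 m/s.
|V_P| = √(V_Px² + V_Py²) = 8.9277 m/s.

8.93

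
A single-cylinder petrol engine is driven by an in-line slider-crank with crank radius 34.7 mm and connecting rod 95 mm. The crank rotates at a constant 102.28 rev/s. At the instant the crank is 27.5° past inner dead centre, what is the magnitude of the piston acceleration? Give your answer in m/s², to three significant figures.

15900

ω = 2π·102 = 642.6 rad/s
x(θ) = r cosθ + √(L² − r² sin²θ); with ω constant, a = ω²·d²x/dθ².
d²x/dθ² = −r cosθ − r²(cos2θ)/√u − r⁴ sin²2θ/(4u^{3/2}),  u = L² − r² sin²θ = 0.00876827 m².
Substituting r = 0.0347 m, L = 0.095 m, θ = 27.5°: d²x/dθ² = -0.038451 m.
a = ω²·d²x/dθ² = (642.6)²·(-0.038451) = -15880 m/s²;  |a| = 15880 m/s².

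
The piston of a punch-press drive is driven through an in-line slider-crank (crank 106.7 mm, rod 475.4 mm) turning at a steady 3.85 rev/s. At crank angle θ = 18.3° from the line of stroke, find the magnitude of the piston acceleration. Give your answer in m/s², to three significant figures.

70.6

ω = 2π·3.85 = 24.19 rad/s
x(θ) = r cosθ + √(L² − r² sin²θ); with ω constant, a = ω²·d²x/dθ².
d²x/dθ² = −r cosθ − r²(cos2θ)/√u − r⁴ sin²2θ/(4u^{3/2}),  u = L² − r² sin²θ = 0.224883 m².
Substituting r = 0.1067 m, L = 0.4754 m, θ = 18.3°: d²x/dθ² = -0.12069 m.
a = ω²·d²x/dθ² = (24.19)²·(-0.12069) = -70.621 m/s²;  |a| = 70.621 m/s².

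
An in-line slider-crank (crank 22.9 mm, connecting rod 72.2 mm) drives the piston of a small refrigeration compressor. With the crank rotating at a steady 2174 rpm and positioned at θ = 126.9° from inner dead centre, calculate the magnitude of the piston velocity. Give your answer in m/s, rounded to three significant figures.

3.35

ω = 2π·2174/60 = 227.7 rad/s
For an in-line slider-crank, x = r cosθ + √(L² − r² sin²θ), so v = −rω sinθ·[1 + r cosθ/√(L² − r² sin²θ)].
With r = 0.0229 m, L = 0.0722 m, θ = 126.9°: √(L² − r² sin²θ) = 0.069839 m.
v = −0.0229·227.7·0.79968·[1 + 0.0229·-0.60042/0.069839] = -3.3483 m/s.
|v| = 3.3483 m/s.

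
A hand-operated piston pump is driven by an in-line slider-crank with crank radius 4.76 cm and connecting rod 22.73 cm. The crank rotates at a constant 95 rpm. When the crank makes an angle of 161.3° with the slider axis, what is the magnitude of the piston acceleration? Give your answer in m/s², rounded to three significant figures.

ω = 2π·95/60 = 9.948 rad/s
x(θ) = r cosθ + √(L² − r² sin²θ); with ω constant, a = ω²·d²x/dθ².
d²x/dθ² = −r cosθ − r²(cos2θ)/√u − r⁴ sin²2θ/(4u^{3/2}),  u = L² − r² sin²θ = 0.0514324 m².
Substituting r = 0.0476 m, L = 0.2273 m, θ = 161.3°: d²x/dθ² = +0.03711 m.
a = ω²·d²x/dθ² = (9.948)²·(+0.03711) = +3.6728 m/s²;  |a| = 3.6728 m/s².

3.67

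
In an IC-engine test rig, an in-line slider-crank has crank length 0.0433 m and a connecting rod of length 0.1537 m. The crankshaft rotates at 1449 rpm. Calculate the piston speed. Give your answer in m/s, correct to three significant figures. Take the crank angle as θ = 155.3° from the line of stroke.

2.04

ω = 2π·1449/60 = 151.7 rad/s
For an in-line slider-crank, x = r cosθ + √(L² − r² sin²θ), so v = −rω sinθ·[1 + r cosθ/√(L² − r² sin²θ)].
With r = 0.0433 m, L = 0.1537 m, θ = 155.3°: √(L² − r² sin²θ) = 0.15263 m.
v = −0.0433·151.7·0.41787·[1 + 0.0433·-0.90851/0.15263] = -2.0379 m/s.
|v| = 2.0379 m/s.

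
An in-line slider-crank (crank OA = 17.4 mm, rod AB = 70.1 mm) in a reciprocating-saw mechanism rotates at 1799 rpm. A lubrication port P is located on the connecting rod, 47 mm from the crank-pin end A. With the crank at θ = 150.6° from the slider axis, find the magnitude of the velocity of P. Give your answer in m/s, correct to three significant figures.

ω = 188.4 rad/s.  Crank-pin speed |V_A| = rω = 3.278 m/s, perpendicular to OA.
Rod angle: sinφ = −(r/L) sinθ ⇒ φ = -6.999°; ω_rod = −rω cosθ/√(L²−r²sin²θ) = +41.045 rad/s.
V_P = V_A + ω_rod × AP, with AP = 0.047 m along the rod.
Components: V_Px = −rω sinθ − a·ω_rod·sinφ = -1.3741 m/s;  V_Py = rω cosθ + a·ω_rod·cosφ = -0.94108 m/s.
|V_P| = √(V_Px² + V_Py²) = 1.6655 m/s.

1.67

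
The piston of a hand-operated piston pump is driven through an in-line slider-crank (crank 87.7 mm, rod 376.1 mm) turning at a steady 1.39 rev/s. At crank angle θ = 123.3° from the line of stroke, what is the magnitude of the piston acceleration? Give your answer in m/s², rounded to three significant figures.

4.29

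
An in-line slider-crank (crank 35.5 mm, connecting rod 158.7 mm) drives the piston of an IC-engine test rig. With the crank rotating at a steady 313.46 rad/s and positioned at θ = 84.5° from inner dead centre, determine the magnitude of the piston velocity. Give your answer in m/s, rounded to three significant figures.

ω = 313.5 rad/s
For an in-line slider-crank, x = r cosθ + √(L² − r² sin²θ), so v = −rω sinθ·[1 + r cosθ/√(L² − r² sin²θ)].
With r = 0.0355 m, L = 0.1587 m, θ = 84.5°: √(L² − r² sin²θ) = 0.15472 m.
v = −0.0355·313.5·0.99540·[1 + 0.0355·0.09585/0.15472] = -11.32 m/s.
|v| = 11.32 m/s.

11.3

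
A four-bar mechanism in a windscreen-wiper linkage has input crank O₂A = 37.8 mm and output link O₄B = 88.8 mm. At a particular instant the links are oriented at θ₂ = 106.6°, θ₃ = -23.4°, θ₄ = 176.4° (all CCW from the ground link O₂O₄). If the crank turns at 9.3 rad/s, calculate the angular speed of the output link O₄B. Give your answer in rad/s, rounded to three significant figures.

8.95

ω₂ = 9.3 rad/s
Differentiating the loop-closure r₂e^{iθ₂}+r₃e^{iθ₃}=r₁+r₄e^{iθ₄} gives r₂ω₂e^{iθ₂}+r₃ω₃e^{iθ₃}=r₄ω₄e^{iθ₄}.
Eliminating the other unknown: ω₄ = r₂ω₂ sin(θ₂−θ₃) / [r₄ sin(θ₄−θ₃)].
Numerator sine = +0.76604; denominator sine = -0.33874.
Result = 0.0378·9.3·(+0.76604) / (0.0888·(-0.33874)) = -8.9527 rad/s; magnitude 8.9527 rad/s.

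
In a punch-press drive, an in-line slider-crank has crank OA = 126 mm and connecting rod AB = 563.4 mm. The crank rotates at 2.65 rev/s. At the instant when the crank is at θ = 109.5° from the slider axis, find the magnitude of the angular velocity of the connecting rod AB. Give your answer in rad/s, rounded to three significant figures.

1.27

ω = 16.65 rad/s (converted from 2.65 rev/s).
The rod makes angle φ with the slider axis where L sinφ = r sinθ; differentiating, L cosφ·φ̇ = r ω cosθ.
L cosφ = √(L² − r² sin²θ) = 0.55074 m.
|ω_rod| = r ω |cosθ| / √(L² − r² sin²θ) = 0.126·16.65·0.33381/0.55074 = 1.2716 rad/s.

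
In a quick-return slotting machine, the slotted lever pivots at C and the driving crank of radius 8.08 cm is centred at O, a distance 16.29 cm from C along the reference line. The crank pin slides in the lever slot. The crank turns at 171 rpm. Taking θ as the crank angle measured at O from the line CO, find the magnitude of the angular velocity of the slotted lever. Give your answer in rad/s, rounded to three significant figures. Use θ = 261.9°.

2.85

ω = 17.91 rad/s (from 171 rpm).
Crank pin A relative to C: A = (d + r cosθ, r sinθ); lever angle φ = atan2(r sinθ, d + r cosθ).
Differentiating tanφ: φ̇ = rω(d cosθ + r)/(d² + r² + 2dr cosθ).
d² + r² + 2dr cosθ = |CA|² = 0.0293559 m²;  d cosθ + r = +0.057847 m.
|ω_lever| = |0.0808·17.91·+0.057847| / 0.0293559 = 2.8512 rad/s.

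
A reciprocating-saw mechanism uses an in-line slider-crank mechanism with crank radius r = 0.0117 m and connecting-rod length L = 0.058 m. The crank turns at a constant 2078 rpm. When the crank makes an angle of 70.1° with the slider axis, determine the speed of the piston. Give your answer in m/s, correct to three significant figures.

ω = 2π·2078/60 = 217.6 rad/s
For an in-line slider-crank, x = r cosθ + √(L² − r² sin²θ), so v = −rω sinθ·[1 + r cosθ/√(L² − r² sin²θ)].
With r = 0.0117 m, L = 0.058 m, θ = 70.1°: √(L² − r² sin²θ) = 0.056947 m.
v = −0.0117·217.6·0.94029·[1 + 0.0117·0.34038/0.056947] = -2.5614 m/s.
|v| = 2.5614 m/s.

2.56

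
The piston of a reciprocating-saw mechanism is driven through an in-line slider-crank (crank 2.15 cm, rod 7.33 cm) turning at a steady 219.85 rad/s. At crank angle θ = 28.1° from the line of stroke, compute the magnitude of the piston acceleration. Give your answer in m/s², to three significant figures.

1090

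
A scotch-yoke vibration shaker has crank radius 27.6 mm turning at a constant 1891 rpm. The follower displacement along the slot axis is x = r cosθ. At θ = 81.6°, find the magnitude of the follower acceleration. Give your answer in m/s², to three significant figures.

ω = 198 rad/s (from 1891 rpm).
x = r cosθ ⇒ ẍ = −rω² cosθ (ω constant).
|a| = rω²|cosθ| = 0.0276·(198)²·|cos 81.6°| = 158.11 m/s².

158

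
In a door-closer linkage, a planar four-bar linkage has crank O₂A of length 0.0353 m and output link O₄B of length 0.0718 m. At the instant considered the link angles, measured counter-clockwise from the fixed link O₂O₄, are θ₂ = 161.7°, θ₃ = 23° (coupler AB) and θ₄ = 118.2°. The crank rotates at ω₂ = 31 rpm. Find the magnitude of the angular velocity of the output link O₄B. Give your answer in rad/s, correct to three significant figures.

ω₂ = 3.246 rad/s (from 31 rpm).
Differentiating the loop-closure r₂e^{iθ₂}+r₃e^{iθ₃}=r₁+r₄e^{iθ₄} gives r₂ω₂e^{iθ₂}+r₃ω₃e^{iθ₃}=r₄ω₄e^{iθ₄}.
Eliminating the other unknown: ω₄ = r₂ω₂ sin(θ₂−θ₃) / [r₄ sin(θ₄−θ₃)].
Numerator sine = +0.66000; denominator sine = +0.99588.
Result = 0.0353·3.246·(+0.66000) / (0.0718·(+0.99588)) = +1.0577 rad/s; magnitude 1.0577 rad/s.

1.06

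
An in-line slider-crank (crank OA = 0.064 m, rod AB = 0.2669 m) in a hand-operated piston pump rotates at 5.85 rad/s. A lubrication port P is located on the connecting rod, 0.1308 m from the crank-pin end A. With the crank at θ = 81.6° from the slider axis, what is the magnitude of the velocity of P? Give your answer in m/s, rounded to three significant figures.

0.378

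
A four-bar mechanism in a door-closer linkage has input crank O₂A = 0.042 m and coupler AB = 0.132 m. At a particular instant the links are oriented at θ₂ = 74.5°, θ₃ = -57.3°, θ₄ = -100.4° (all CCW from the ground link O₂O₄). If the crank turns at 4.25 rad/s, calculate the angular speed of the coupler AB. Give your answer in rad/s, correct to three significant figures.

0.176

ω₂ = 4.25 rad/s
Differentiating the loop-closure r₂e^{iθ₂}+r₃e^{iθ₃}=r₁+r₄e^{iθ₄} gives r₂ω₂e^{iθ₂}+r₃ω₃e^{iθ₃}=r₄ω₄e^{iθ₄}.
Eliminating the other unknown: ω₃ = r₂ω₂ sin(θ₄−θ₂) / [r₃ sin(θ₃−θ₄)].
Numerator sine = -0.08889; denominator sine = +0.68327.
Result = 0.042·4.25·(-0.08889) / (0.132·(+0.68327)) = -0.17593 rad/s; magnitude 0.17593 rad/s.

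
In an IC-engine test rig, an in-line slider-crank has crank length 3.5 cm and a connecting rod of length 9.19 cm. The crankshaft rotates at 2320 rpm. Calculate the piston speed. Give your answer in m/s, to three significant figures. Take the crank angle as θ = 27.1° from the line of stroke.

5.21

ω = 2π·2320/60 = 242.9 rad/s
For an in-line slider-crank, x = r cosθ + √(L² − r² sin²θ), so v = −rω sinθ·[1 + r cosθ/√(L² − r² sin²θ)].
With r = 0.035 m, L = 0.0919 m, θ = 27.1°: √(L² − r² sin²θ) = 0.090506 m.
v = −0.035·242.9·0.45554·[1 + 0.035·0.89021/0.090506] = -5.2071 m/s.
|v| = 5.2071 m/s.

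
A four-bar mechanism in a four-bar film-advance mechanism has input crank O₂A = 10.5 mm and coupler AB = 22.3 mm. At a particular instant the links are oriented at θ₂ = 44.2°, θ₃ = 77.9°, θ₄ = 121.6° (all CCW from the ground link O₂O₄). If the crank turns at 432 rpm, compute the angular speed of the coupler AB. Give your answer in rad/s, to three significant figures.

30.1

ω₂ = 45.24 rad/s (from 432 rpm).
Differentiating the loop-closure r₂e^{iθ₂}+r₃e^{iθ₃}=r₁+r₄e^{iθ₄} gives r₂ω₂e^{iθ₂}+r₃ω₃e^{iθ₃}=r₄ω₄e^{iθ₄}.
Eliminating the other unknown: ω₃ = r₂ω₂ sin(θ₄−θ₂) / [r₃ sin(θ₃−θ₄)].
Numerator sine = +0.97592; denominator sine = -0.69088.
Result = 0.0105·45.24·(+0.97592) / (0.0223·(-0.69088)) = -30.089 rad/s; magnitude 30.089 rad/s.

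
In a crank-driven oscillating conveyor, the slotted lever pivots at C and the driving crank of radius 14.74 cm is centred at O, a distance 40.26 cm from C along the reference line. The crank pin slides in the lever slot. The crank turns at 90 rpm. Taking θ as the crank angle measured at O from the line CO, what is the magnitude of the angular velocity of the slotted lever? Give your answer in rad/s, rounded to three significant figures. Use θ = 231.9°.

1.27

ω = 9.425 rad/s (from 90 rpm).
Crank pin A relative to C: A = (d + r cosθ, r sinθ); lever angle φ = atan2(r sinθ, d + r cosθ).
Differentiating tanφ: φ̇ = rω(d cosθ + r)/(d² + r² + 2dr cosθ).
d² + r² + 2dr cosθ = |CA|² = 0.11058 m²;  d cosθ + r = -0.10102 m.
|ω_lever| = |0.1474·9.425·-0.10102| / 0.11058 = 1.2691 rad/s.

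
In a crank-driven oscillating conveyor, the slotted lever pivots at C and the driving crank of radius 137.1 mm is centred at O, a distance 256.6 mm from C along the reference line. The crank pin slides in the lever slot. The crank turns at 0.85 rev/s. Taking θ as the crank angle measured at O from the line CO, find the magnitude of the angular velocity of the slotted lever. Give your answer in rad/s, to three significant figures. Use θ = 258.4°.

ω = 5.341 rad/s (from 0.85 rev/s).
Crank pin A relative to C: A = (d + r cosθ, r sinθ); lever angle φ = atan2(r sinθ, d + r cosθ).
Differentiating tanφ: φ̇ = rω(d cosθ + r)/(d² + r² + 2dr cosθ).
d² + r² + 2dr cosθ = |CA|² = 0.0704922 m²;  d cosθ + r = +0.085503 m.
|ω_lever| = |0.1371·5.341·+0.085503| / 0.0704922 = 0.88813 rad/s.

0.888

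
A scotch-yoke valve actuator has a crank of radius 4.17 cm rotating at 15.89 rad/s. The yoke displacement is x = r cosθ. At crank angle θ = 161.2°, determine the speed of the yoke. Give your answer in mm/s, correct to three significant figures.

214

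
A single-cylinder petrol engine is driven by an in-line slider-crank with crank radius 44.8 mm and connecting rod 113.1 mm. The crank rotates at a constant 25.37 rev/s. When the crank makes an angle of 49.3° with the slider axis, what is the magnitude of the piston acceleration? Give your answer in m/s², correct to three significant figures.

ω = 2π·25.4 = 159.4 rad/s
x(θ) = r cosθ + √(L² − r² sin²θ); with ω constant, a = ω²·d²x/dθ².
d²x/dθ² = −r cosθ − r²(cos2θ)/√u − r⁴ sin²2θ/(4u^{3/2}),  u = L² − r² sin²θ = 0.011638 m².
Substituting r = 0.0448 m, L = 0.1131 m, θ = 49.3°: d²x/dθ² = -0.027216 m.
a = ω²·d²x/dθ² = (159.4)²·(-0.027216) = -691.56 m/s²;  |a| = 691.56 m/s².

692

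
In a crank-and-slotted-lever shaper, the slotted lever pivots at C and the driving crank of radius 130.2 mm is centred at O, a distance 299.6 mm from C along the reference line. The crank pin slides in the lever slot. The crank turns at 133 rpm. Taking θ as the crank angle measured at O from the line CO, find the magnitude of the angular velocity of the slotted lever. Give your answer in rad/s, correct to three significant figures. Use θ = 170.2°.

10.0

ω = 13.93 rad/s (from 133 rpm).
Crank pin A relative to C: A = (d + r cosθ, r sinθ); lever angle φ = atan2(r sinθ, d + r cosθ).
Differentiating tanφ: φ̇ = rω(d cosθ + r)/(d² + r² + 2dr cosθ).
d² + r² + 2dr cosθ = |CA|² = 0.0298348 m²;  d cosθ + r = -0.16503 m.
|ω_lever| = |0.1302·13.93·-0.16503| / 0.0298348 = 10.031 rad/s.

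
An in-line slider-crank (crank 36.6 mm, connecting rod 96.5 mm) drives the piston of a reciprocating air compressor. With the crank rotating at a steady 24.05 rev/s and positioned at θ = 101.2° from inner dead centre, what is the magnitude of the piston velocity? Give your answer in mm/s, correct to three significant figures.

ω = 2π·24.1 = 151.1 rad/s
For an in-line slider-crank, x = r cosθ + √(L² − r² sin²θ), so v = −rω sinθ·[1 + r cosθ/√(L² − r² sin²θ)].
With r = 0.0366 m, L = 0.0965 m, θ = 101.2°: √(L² − r² sin²θ) = 0.089572 m.
v = −0.0366·151.1·0.98096·[1 + 0.0366·-0.19423/0.089572] = -4.9947 m/s.
|v| = 4.9947 m/s = 4994.7 mm/s.

4990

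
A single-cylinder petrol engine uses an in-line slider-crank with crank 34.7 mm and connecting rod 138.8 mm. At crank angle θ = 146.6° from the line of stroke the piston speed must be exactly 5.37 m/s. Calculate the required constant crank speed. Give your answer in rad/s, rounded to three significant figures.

For an in-line slider-crank, |v_piston| = rω|sinθ|·[1 + r cosθ/√(L² − r² sin²θ)].
With r = 0.0347 m, L = 0.1388 m, θ = 146.6°: the bracketed kinematic factor |dx/dθ| = 0.015077 m.
ω = v/|dx/dθ| = 5.37/0.015077 = 356.18 rad/s.

356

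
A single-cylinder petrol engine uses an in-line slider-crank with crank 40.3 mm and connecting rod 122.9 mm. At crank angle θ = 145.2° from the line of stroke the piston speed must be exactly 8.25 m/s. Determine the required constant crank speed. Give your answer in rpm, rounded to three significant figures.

4720

For an in-line slider-crank, |v_piston| = rω|sinθ|·[1 + r cosθ/√(L² − r² sin²θ)].
With r = 0.0403 m, L = 0.1229 m, θ = 145.2°: the bracketed kinematic factor |dx/dθ| = 0.016695 m.
ω = v/|dx/dθ| = 8.25/0.016695 = 494.15 rad/s.
N = 60ω/(2π) = 4718.8 rpm.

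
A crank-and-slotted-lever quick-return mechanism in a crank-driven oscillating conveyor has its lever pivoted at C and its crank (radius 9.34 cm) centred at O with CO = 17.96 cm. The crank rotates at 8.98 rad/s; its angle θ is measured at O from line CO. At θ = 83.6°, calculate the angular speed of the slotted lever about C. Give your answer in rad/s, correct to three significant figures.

ω = 8.98 rad/s
Crank pin A relative to C: A = (d + r cosθ, r sinθ); lever angle φ = atan2(r sinθ, d + r cosθ).
Differentiating tanφ: φ̇ = rω(d cosθ + r)/(d² + r² + 2dr cosθ).
d² + r² + 2dr cosθ = |CA|² = 0.0447194 m²;  d cosθ + r = +0.11342 m.
|ω_lever| = |0.0934·8.98·+0.11342| / 0.0447194 = 2.1272 rad/s.

2.13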